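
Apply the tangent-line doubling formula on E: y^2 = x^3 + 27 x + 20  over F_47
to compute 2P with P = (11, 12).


Doubling: s = (3 x1^2 + a) / (2 y1)
s = (3*11^2 + 27) / (2*12) mod 47 = 28
x3 = s^2 - 2 x1 mod 47 = 28^2 - 2*11 = 10
y3 = s (x1 - x3) - y1 mod 47 = 28 * (11 - 10) - 12 = 16

2P = (10, 16)


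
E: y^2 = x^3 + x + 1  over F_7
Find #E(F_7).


For each x in F_7, count y with y^2 = x^3 + 1 x + 1 mod 7:
  x = 0: RHS = 1, y in [1, 6]  -> 2 point(s)
  x = 2: RHS = 4, y in [2, 5]  -> 2 point(s)
Affine points: 4. Add the point at infinity: total = 5.

#E(F_7) = 5


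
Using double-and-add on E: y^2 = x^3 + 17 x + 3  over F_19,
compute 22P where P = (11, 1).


k = 22 = 10110_2 (binary, LSB first: 01101)
Double-and-add from P = (11, 1):
  bit 0 = 0: acc unchanged = O
  bit 1 = 1: acc = O + (16, 18) = (16, 18)
  bit 2 = 1: acc = (16, 18) + (15, 17) = (8, 9)
  bit 3 = 0: acc unchanged = (8, 9)
  bit 4 = 1: acc = (8, 9) + (2, 8) = (18, 2)

22P = (18, 2)


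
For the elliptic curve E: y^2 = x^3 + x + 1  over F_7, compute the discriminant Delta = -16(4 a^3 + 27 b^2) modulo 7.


4 a^3 + 27 b^2 = 4*1^3 + 27*1^2 = 4 + 27 = 31
Delta = -16 * (31) = -496
Delta mod 7 = 1

Delta = 1 (mod 7)


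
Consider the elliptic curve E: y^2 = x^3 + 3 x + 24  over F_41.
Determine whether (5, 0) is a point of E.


Check whether y^2 = x^3 + 3 x + 24 (mod 41) for (x, y) = (5, 0).
LHS: y^2 = 0^2 mod 41 = 0
RHS: x^3 + 3 x + 24 = 5^3 + 3*5 + 24 mod 41 = 0
LHS = RHS

Yes, on the curve


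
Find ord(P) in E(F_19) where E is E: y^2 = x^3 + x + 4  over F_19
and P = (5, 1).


Compute successive multiples of P until we hit O:
  1P = (5, 1)
  2P = (9, 18)
  3P = (10, 11)
  4P = (8, 12)
  5P = (11, 15)
  6P = (0, 17)
  7P = (6, 6)
  8P = (14, 11)
  ... (continuing to 19P)
  19P = O

ord(P) = 19


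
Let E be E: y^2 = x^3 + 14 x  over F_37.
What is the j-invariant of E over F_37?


Delta = -16(4 a^3 + 27 b^2) mod 37 = 23
-1728 * (4 a)^3 = -1728 * (4*14)^3 mod 37 = 6
j = 6 * 23^(-1) mod 37 = 26

j = 26 (mod 37)


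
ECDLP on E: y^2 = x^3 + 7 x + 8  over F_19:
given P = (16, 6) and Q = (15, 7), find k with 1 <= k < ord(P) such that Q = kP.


Enumerate multiples of P until we hit Q = (15, 7):
  1P = (16, 6)
  2P = (4, 9)
  3P = (5, 15)
  4P = (15, 7)
Match found at i = 4.

k = 4


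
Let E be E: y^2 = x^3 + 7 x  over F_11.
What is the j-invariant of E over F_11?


Delta = -16(4 a^3 + 27 b^2) mod 11 = 4
-1728 * (4 a)^3 = -1728 * (4*7)^3 mod 11 = 4
j = 4 * 4^(-1) mod 11 = 1

j = 1 (mod 11)


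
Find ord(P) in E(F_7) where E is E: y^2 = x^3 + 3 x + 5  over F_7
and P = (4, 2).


Compute successive multiples of P until we hit O:
  1P = (4, 2)
  2P = (1, 3)
  3P = (6, 1)
  4P = (6, 6)
  5P = (1, 4)
  6P = (4, 5)
  7P = O

ord(P) = 7


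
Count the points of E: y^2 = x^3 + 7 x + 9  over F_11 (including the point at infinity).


For each x in F_11, count y with y^2 = x^3 + 7 x + 9 mod 11:
  x = 0: RHS = 9, y in [3, 8]  -> 2 point(s)
  x = 2: RHS = 9, y in [3, 8]  -> 2 point(s)
  x = 5: RHS = 4, y in [2, 9]  -> 2 point(s)
  x = 6: RHS = 3, y in [5, 6]  -> 2 point(s)
  x = 7: RHS = 5, y in [4, 7]  -> 2 point(s)
  x = 8: RHS = 5, y in [4, 7]  -> 2 point(s)
  x = 9: RHS = 9, y in [3, 8]  -> 2 point(s)
  x = 10: RHS = 1, y in [1, 10]  -> 2 point(s)
Affine points: 16. Add the point at infinity: total = 17.

#E(F_11) = 17


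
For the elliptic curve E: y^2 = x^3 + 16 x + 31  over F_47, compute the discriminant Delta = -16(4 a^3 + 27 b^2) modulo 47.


4 a^3 + 27 b^2 = 4*16^3 + 27*31^2 = 16384 + 25947 = 42331
Delta = -16 * (42331) = -677296
Delta mod 47 = 21

Delta = 21 (mod 47)


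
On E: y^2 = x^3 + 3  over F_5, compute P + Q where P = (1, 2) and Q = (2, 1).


P != Q, so use the chord formula.
s = (y2 - y1) / (x2 - x1) = (4) / (1) mod 5 = 4
x3 = s^2 - x1 - x2 mod 5 = 4^2 - 1 - 2 = 3
y3 = s (x1 - x3) - y1 mod 5 = 4 * (1 - 3) - 2 = 0

P + Q = (3, 0)


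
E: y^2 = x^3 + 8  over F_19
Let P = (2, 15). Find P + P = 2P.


Doubling: s = (3 x1^2 + a) / (2 y1)
s = (3*2^2 + 0) / (2*15) mod 19 = 8
x3 = s^2 - 2 x1 mod 19 = 8^2 - 2*2 = 3
y3 = s (x1 - x3) - y1 mod 19 = 8 * (2 - 3) - 15 = 15

2P = (3, 15)


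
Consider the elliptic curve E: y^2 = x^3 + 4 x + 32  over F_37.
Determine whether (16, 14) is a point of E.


Check whether y^2 = x^3 + 4 x + 32 (mod 37) for (x, y) = (16, 14).
LHS: y^2 = 14^2 mod 37 = 11
RHS: x^3 + 4 x + 32 = 16^3 + 4*16 + 32 mod 37 = 11
LHS = RHS

Yes, on the curve


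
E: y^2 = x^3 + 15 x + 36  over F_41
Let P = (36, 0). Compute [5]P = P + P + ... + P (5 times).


k = 5 = 101_2 (binary, LSB first: 101)
Double-and-add from P = (36, 0):
  bit 0 = 1: acc = O + (36, 0) = (36, 0)
  bit 1 = 0: acc unchanged = (36, 0)
  bit 2 = 1: acc = (36, 0) + O = (36, 0)

5P = (36, 0)


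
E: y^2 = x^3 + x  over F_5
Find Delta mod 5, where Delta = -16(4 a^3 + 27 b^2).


4 a^3 + 27 b^2 = 4*1^3 + 27*0^2 = 4 + 0 = 4
Delta = -16 * (4) = -64
Delta mod 5 = 1

Delta = 1 (mod 5)


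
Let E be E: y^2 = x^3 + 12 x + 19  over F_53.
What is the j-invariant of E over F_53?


Delta = -16(4 a^3 + 27 b^2) mod 53 = 46
-1728 * (4 a)^3 = -1728 * (4*12)^3 mod 53 = 25
j = 25 * 46^(-1) mod 53 = 4

j = 4 (mod 53)


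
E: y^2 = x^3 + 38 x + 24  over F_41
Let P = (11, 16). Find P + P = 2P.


Doubling: s = (3 x1^2 + a) / (2 y1)
s = (3*11^2 + 38) / (2*16) mod 41 = 1
x3 = s^2 - 2 x1 mod 41 = 1^2 - 2*11 = 20
y3 = s (x1 - x3) - y1 mod 41 = 1 * (11 - 20) - 16 = 16

2P = (20, 16)


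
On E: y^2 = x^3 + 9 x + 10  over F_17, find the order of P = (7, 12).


Compute successive multiples of P until we hit O:
  1P = (7, 12)
  2P = (7, 5)
  3P = O

ord(P) = 3


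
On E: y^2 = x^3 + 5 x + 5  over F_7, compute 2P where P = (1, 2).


k = 2 = 10_2 (binary, LSB first: 01)
Double-and-add from P = (1, 2):
  bit 0 = 0: acc unchanged = O
  bit 1 = 1: acc = O + (2, 3) = (2, 3)

2P = (2, 3)


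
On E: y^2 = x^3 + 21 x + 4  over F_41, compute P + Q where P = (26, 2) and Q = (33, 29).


P != Q, so use the chord formula.
s = (y2 - y1) / (x2 - x1) = (27) / (7) mod 41 = 39
x3 = s^2 - x1 - x2 mod 41 = 39^2 - 26 - 33 = 27
y3 = s (x1 - x3) - y1 mod 41 = 39 * (26 - 27) - 2 = 0

P + Q = (27, 0)


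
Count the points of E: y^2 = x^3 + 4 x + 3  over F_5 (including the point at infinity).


For each x in F_5, count y with y^2 = x^3 + 4 x + 3 mod 5:
  x = 2: RHS = 4, y in [2, 3]  -> 2 point(s)
Affine points: 2. Add the point at infinity: total = 3.

#E(F_5) = 3


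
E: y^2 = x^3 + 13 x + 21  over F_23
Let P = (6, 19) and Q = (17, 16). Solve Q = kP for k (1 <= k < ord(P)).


Enumerate multiples of P until we hit Q = (17, 16):
  1P = (6, 19)
  2P = (13, 15)
  3P = (17, 7)
  4P = (1, 9)
  5P = (20, 22)
  6P = (15, 7)
  7P = (14, 7)
  8P = (11, 0)
  9P = (14, 16)
  10P = (15, 16)
  11P = (20, 1)
  12P = (1, 14)
  13P = (17, 16)
Match found at i = 13.

k = 13


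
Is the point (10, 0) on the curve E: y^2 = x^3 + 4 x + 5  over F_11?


Check whether y^2 = x^3 + 4 x + 5 (mod 11) for (x, y) = (10, 0).
LHS: y^2 = 0^2 mod 11 = 0
RHS: x^3 + 4 x + 5 = 10^3 + 4*10 + 5 mod 11 = 0
LHS = RHS

Yes, on the curve


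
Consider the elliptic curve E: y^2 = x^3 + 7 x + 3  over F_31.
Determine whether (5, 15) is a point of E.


Check whether y^2 = x^3 + 7 x + 3 (mod 31) for (x, y) = (5, 15).
LHS: y^2 = 15^2 mod 31 = 8
RHS: x^3 + 7 x + 3 = 5^3 + 7*5 + 3 mod 31 = 8
LHS = RHS

Yes, on the curve


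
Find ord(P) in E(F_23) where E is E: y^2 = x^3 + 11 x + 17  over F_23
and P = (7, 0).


Compute successive multiples of P until we hit O:
  1P = (7, 0)
  2P = O

ord(P) = 2


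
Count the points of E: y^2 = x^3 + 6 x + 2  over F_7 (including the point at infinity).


For each x in F_7, count y with y^2 = x^3 + 6 x + 2 mod 7:
  x = 0: RHS = 2, y in [3, 4]  -> 2 point(s)
  x = 1: RHS = 2, y in [3, 4]  -> 2 point(s)
  x = 2: RHS = 1, y in [1, 6]  -> 2 point(s)
  x = 6: RHS = 2, y in [3, 4]  -> 2 point(s)
Affine points: 8. Add the point at infinity: total = 9.

#E(F_7) = 9


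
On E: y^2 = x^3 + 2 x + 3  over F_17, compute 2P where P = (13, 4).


Doubling: s = (3 x1^2 + a) / (2 y1)
s = (3*13^2 + 2) / (2*4) mod 17 = 2
x3 = s^2 - 2 x1 mod 17 = 2^2 - 2*13 = 12
y3 = s (x1 - x3) - y1 mod 17 = 2 * (13 - 12) - 4 = 15

2P = (12, 15)


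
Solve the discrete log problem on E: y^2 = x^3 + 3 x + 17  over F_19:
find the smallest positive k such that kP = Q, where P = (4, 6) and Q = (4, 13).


Enumerate multiples of P until we hit Q = (4, 13):
  1P = (4, 6)
  2P = (16, 0)
  3P = (4, 13)
Match found at i = 3.

k = 3


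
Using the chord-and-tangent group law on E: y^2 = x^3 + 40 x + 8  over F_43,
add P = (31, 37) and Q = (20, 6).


P != Q, so use the chord formula.
s = (y2 - y1) / (x2 - x1) = (12) / (32) mod 43 = 38
x3 = s^2 - x1 - x2 mod 43 = 38^2 - 31 - 20 = 17
y3 = s (x1 - x3) - y1 mod 43 = 38 * (31 - 17) - 37 = 22

P + Q = (17, 22)


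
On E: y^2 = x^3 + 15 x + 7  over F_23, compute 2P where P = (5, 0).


k = 2 = 10_2 (binary, LSB first: 01)
Double-and-add from P = (5, 0):
  bit 0 = 0: acc unchanged = O
  bit 1 = 1: acc = O + O = O

2P = O


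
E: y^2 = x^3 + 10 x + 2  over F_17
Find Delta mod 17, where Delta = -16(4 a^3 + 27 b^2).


4 a^3 + 27 b^2 = 4*10^3 + 27*2^2 = 4000 + 108 = 4108
Delta = -16 * (4108) = -65728
Delta mod 17 = 11

Delta = 11 (mod 17)


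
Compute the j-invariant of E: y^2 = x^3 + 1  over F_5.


Delta = -16(4 a^3 + 27 b^2) mod 5 = 3
-1728 * (4 a)^3 = -1728 * (4*0)^3 mod 5 = 0
j = 0 * 3^(-1) mod 5 = 0

j = 0 (mod 5)


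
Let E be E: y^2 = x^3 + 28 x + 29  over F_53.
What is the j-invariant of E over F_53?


Delta = -16(4 a^3 + 27 b^2) mod 53 = 52
-1728 * (4 a)^3 = -1728 * (4*28)^3 mod 53 = 31
j = 31 * 52^(-1) mod 53 = 22

j = 22 (mod 53)


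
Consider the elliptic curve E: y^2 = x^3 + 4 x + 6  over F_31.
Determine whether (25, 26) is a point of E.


Check whether y^2 = x^3 + 4 x + 6 (mod 31) for (x, y) = (25, 26).
LHS: y^2 = 26^2 mod 31 = 25
RHS: x^3 + 4 x + 6 = 25^3 + 4*25 + 6 mod 31 = 14
LHS != RHS

No, not on the curve


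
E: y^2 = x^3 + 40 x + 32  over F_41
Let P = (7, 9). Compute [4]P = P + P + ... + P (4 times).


k = 4 = 100_2 (binary, LSB first: 001)
Double-and-add from P = (7, 9):
  bit 0 = 0: acc unchanged = O
  bit 1 = 0: acc unchanged = O
  bit 2 = 1: acc = O + (1, 14) = (1, 14)

4P = (1, 14)


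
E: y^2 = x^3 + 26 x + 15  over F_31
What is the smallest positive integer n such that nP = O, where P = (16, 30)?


Compute successive multiples of P until we hit O:
  1P = (16, 30)
  2P = (4, 11)
  3P = (12, 28)
  4P = (11, 19)
  5P = (20, 17)
  6P = (23, 16)
  7P = (27, 23)
  8P = (13, 16)
  ... (continuing to 25P)
  25P = O

ord(P) = 25


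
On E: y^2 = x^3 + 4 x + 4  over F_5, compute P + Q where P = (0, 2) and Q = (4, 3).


P != Q, so use the chord formula.
s = (y2 - y1) / (x2 - x1) = (1) / (4) mod 5 = 4
x3 = s^2 - x1 - x2 mod 5 = 4^2 - 0 - 4 = 2
y3 = s (x1 - x3) - y1 mod 5 = 4 * (0 - 2) - 2 = 0

P + Q = (2, 0)


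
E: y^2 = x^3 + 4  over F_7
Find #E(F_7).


For each x in F_7, count y with y^2 = x^3 + 0 x + 4 mod 7:
  x = 0: RHS = 4, y in [2, 5]  -> 2 point(s)
Affine points: 2. Add the point at infinity: total = 3.

#E(F_7) = 3


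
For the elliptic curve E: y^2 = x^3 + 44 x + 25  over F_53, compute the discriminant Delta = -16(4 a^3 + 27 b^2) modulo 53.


4 a^3 + 27 b^2 = 4*44^3 + 27*25^2 = 340736 + 16875 = 357611
Delta = -16 * (357611) = -5721776
Delta mod 53 = 51

Delta = 51 (mod 53)


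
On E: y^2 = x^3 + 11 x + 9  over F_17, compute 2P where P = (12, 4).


Doubling: s = (3 x1^2 + a) / (2 y1)
s = (3*12^2 + 11) / (2*4) mod 17 = 15
x3 = s^2 - 2 x1 mod 17 = 15^2 - 2*12 = 14
y3 = s (x1 - x3) - y1 mod 17 = 15 * (12 - 14) - 4 = 0

2P = (14, 0)


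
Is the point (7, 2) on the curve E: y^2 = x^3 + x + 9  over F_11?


Check whether y^2 = x^3 + 1 x + 9 (mod 11) for (x, y) = (7, 2).
LHS: y^2 = 2^2 mod 11 = 4
RHS: x^3 + 1 x + 9 = 7^3 + 1*7 + 9 mod 11 = 7
LHS != RHS

No, not on the curve


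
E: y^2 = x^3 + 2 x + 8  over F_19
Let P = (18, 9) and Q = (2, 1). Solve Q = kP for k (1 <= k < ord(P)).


Enumerate multiples of P until we hit Q = (2, 1):
  1P = (18, 9)
  2P = (8, 17)
  3P = (2, 1)
Match found at i = 3.

k = 3


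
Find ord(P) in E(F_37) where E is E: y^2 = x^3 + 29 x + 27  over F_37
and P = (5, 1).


Compute successive multiples of P until we hit O:
  1P = (5, 1)
  2P = (30, 31)
  3P = (36, 21)
  4P = (3, 17)
  5P = (19, 0)
  6P = (3, 20)
  7P = (36, 16)
  8P = (30, 6)
  ... (continuing to 10P)
  10P = O

ord(P) = 10


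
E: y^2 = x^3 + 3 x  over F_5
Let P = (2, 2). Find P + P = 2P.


Doubling: s = (3 x1^2 + a) / (2 y1)
s = (3*2^2 + 3) / (2*2) mod 5 = 0
x3 = s^2 - 2 x1 mod 5 = 0^2 - 2*2 = 1
y3 = s (x1 - x3) - y1 mod 5 = 0 * (2 - 1) - 2 = 3

2P = (1, 3)


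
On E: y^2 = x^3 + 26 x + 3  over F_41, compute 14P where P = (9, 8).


k = 14 = 1110_2 (binary, LSB first: 0111)
Double-and-add from P = (9, 8):
  bit 0 = 0: acc unchanged = O
  bit 1 = 1: acc = O + (39, 36) = (39, 36)
  bit 2 = 1: acc = (39, 36) + (25, 1) = (14, 6)
  bit 3 = 1: acc = (14, 6) + (37, 32) = (26, 25)

14P = (26, 25)


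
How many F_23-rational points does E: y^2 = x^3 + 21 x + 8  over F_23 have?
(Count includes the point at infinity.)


For each x in F_23, count y with y^2 = x^3 + 21 x + 8 mod 23:
  x = 0: RHS = 8, y in [10, 13]  -> 2 point(s)
  x = 2: RHS = 12, y in [9, 14]  -> 2 point(s)
  x = 3: RHS = 6, y in [11, 12]  -> 2 point(s)
  x = 4: RHS = 18, y in [8, 15]  -> 2 point(s)
  x = 5: RHS = 8, y in [10, 13]  -> 2 point(s)
  x = 9: RHS = 6, y in [11, 12]  -> 2 point(s)
  x = 11: RHS = 6, y in [11, 12]  -> 2 point(s)
  x = 15: RHS = 18, y in [8, 15]  -> 2 point(s)
  x = 16: RHS = 1, y in [1, 22]  -> 2 point(s)
  x = 18: RHS = 8, y in [10, 13]  -> 2 point(s)
  x = 21: RHS = 4, y in [2, 21]  -> 2 point(s)
  x = 22: RHS = 9, y in [3, 20]  -> 2 point(s)
Affine points: 24. Add the point at infinity: total = 25.

#E(F_23) = 25


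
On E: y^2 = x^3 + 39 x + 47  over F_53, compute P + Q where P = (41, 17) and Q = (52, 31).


P != Q, so use the chord formula.
s = (y2 - y1) / (x2 - x1) = (14) / (11) mod 53 = 35
x3 = s^2 - x1 - x2 mod 53 = 35^2 - 41 - 52 = 19
y3 = s (x1 - x3) - y1 mod 53 = 35 * (41 - 19) - 17 = 11

P + Q = (19, 11)


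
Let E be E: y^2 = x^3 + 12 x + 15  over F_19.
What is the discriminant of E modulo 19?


4 a^3 + 27 b^2 = 4*12^3 + 27*15^2 = 6912 + 6075 = 12987
Delta = -16 * (12987) = -207792
Delta mod 19 = 11

Delta = 11 (mod 19)


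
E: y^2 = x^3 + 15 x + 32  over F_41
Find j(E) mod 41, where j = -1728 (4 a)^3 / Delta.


Delta = -16(4 a^3 + 27 b^2) mod 41 = 10
-1728 * (4 a)^3 = -1728 * (4*15)^3 mod 41 = 10
j = 10 * 10^(-1) mod 41 = 1

j = 1 (mod 41)


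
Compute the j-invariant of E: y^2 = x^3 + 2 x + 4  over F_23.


Delta = -16(4 a^3 + 27 b^2) mod 23 = 5
-1728 * (4 a)^3 = -1728 * (4*2)^3 mod 23 = 5
j = 5 * 5^(-1) mod 23 = 1

j = 1 (mod 23)


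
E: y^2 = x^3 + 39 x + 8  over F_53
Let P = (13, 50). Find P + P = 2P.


Doubling: s = (3 x1^2 + a) / (2 y1)
s = (3*13^2 + 39) / (2*50) mod 53 = 15
x3 = s^2 - 2 x1 mod 53 = 15^2 - 2*13 = 40
y3 = s (x1 - x3) - y1 mod 53 = 15 * (13 - 40) - 50 = 22

2P = (40, 22)


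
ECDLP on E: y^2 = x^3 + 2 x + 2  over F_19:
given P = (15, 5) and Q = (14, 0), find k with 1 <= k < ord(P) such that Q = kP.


Enumerate multiples of P until we hit Q = (14, 0):
  1P = (15, 5)
  2P = (14, 0)
Match found at i = 2.

k = 2


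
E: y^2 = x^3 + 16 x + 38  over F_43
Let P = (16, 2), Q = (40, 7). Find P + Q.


P != Q, so use the chord formula.
s = (y2 - y1) / (x2 - x1) = (5) / (24) mod 43 = 2
x3 = s^2 - x1 - x2 mod 43 = 2^2 - 16 - 40 = 34
y3 = s (x1 - x3) - y1 mod 43 = 2 * (16 - 34) - 2 = 5

P + Q = (34, 5)


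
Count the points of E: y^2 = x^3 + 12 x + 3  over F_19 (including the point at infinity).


For each x in F_19, count y with y^2 = x^3 + 12 x + 3 mod 19:
  x = 1: RHS = 16, y in [4, 15]  -> 2 point(s)
  x = 2: RHS = 16, y in [4, 15]  -> 2 point(s)
  x = 3: RHS = 9, y in [3, 16]  -> 2 point(s)
  x = 4: RHS = 1, y in [1, 18]  -> 2 point(s)
  x = 5: RHS = 17, y in [6, 13]  -> 2 point(s)
  x = 6: RHS = 6, y in [5, 14]  -> 2 point(s)
  x = 9: RHS = 4, y in [2, 17]  -> 2 point(s)
  x = 13: RHS = 0, y in [0]  -> 1 point(s)
  x = 15: RHS = 5, y in [9, 10]  -> 2 point(s)
  x = 16: RHS = 16, y in [4, 15]  -> 2 point(s)
  x = 17: RHS = 9, y in [3, 16]  -> 2 point(s)
  x = 18: RHS = 9, y in [3, 16]  -> 2 point(s)
Affine points: 23. Add the point at infinity: total = 24.

#E(F_19) = 24


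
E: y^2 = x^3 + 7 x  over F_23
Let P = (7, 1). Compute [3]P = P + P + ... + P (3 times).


k = 3 = 11_2 (binary, LSB first: 11)
Double-and-add from P = (7, 1):
  bit 0 = 1: acc = O + (7, 1) = (7, 1)
  bit 1 = 1: acc = (7, 1) + (4, 0) = (7, 22)

3P = (7, 22)


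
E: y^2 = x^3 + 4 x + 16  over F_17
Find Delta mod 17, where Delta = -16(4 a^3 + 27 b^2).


4 a^3 + 27 b^2 = 4*4^3 + 27*16^2 = 256 + 6912 = 7168
Delta = -16 * (7168) = -114688
Delta mod 17 = 11

Delta = 11 (mod 17)


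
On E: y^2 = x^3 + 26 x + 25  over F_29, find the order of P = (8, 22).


Compute successive multiples of P until we hit O:
  1P = (8, 22)
  2P = (14, 1)
  3P = (12, 21)
  4P = (0, 5)
  5P = (16, 19)
  6P = (21, 1)
  7P = (22, 14)
  8P = (23, 28)
  ... (continuing to 31P)
  31P = O

ord(P) = 31


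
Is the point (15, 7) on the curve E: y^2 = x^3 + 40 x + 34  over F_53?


Check whether y^2 = x^3 + 40 x + 34 (mod 53) for (x, y) = (15, 7).
LHS: y^2 = 7^2 mod 53 = 49
RHS: x^3 + 40 x + 34 = 15^3 + 40*15 + 34 mod 53 = 34
LHS != RHS

No, not on the curve


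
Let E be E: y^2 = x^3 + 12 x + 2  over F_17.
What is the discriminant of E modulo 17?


4 a^3 + 27 b^2 = 4*12^3 + 27*2^2 = 6912 + 108 = 7020
Delta = -16 * (7020) = -112320
Delta mod 17 = 16

Delta = 16 (mod 17)


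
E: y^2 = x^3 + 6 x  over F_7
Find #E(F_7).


For each x in F_7, count y with y^2 = x^3 + 6 x + 0 mod 7:
  x = 0: RHS = 0, y in [0]  -> 1 point(s)
  x = 1: RHS = 0, y in [0]  -> 1 point(s)
  x = 4: RHS = 4, y in [2, 5]  -> 2 point(s)
  x = 5: RHS = 1, y in [1, 6]  -> 2 point(s)
  x = 6: RHS = 0, y in [0]  -> 1 point(s)
Affine points: 7. Add the point at infinity: total = 8.

#E(F_7) = 8


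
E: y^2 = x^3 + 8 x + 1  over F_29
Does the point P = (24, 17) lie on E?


Check whether y^2 = x^3 + 8 x + 1 (mod 29) for (x, y) = (24, 17).
LHS: y^2 = 17^2 mod 29 = 28
RHS: x^3 + 8 x + 1 = 24^3 + 8*24 + 1 mod 29 = 10
LHS != RHS

No, not on the curve


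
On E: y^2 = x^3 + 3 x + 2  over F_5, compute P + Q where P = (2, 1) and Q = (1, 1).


P != Q, so use the chord formula.
s = (y2 - y1) / (x2 - x1) = (0) / (4) mod 5 = 0
x3 = s^2 - x1 - x2 mod 5 = 0^2 - 2 - 1 = 2
y3 = s (x1 - x3) - y1 mod 5 = 0 * (2 - 2) - 1 = 4

P + Q = (2, 4)


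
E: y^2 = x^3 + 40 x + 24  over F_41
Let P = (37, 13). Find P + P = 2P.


Doubling: s = (3 x1^2 + a) / (2 y1)
s = (3*37^2 + 40) / (2*13) mod 41 = 16
x3 = s^2 - 2 x1 mod 41 = 16^2 - 2*37 = 18
y3 = s (x1 - x3) - y1 mod 41 = 16 * (37 - 18) - 13 = 4

2P = (18, 4)


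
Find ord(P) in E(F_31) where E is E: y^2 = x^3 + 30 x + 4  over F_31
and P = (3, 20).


Compute successive multiples of P until we hit O:
  1P = (3, 20)
  2P = (10, 8)
  3P = (26, 15)
  4P = (30, 29)
  5P = (5, 0)
  6P = (30, 2)
  7P = (26, 16)
  8P = (10, 23)
  ... (continuing to 10P)
  10P = O

ord(P) = 10


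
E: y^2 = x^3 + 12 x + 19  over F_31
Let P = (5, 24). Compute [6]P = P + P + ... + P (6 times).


k = 6 = 110_2 (binary, LSB first: 011)
Double-and-add from P = (5, 24):
  bit 0 = 0: acc unchanged = O
  bit 1 = 1: acc = O + (6, 11) = (6, 11)
  bit 2 = 1: acc = (6, 11) + (28, 24) = (1, 30)

6P = (1, 30)


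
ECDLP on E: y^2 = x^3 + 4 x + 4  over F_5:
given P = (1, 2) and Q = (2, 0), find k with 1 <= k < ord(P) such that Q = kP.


Enumerate multiples of P until we hit Q = (2, 0):
  1P = (1, 2)
  2P = (2, 0)
Match found at i = 2.

k = 2


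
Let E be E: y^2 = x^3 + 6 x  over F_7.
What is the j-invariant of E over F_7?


Delta = -16(4 a^3 + 27 b^2) mod 7 = 1
-1728 * (4 a)^3 = -1728 * (4*6)^3 mod 7 = 6
j = 6 * 1^(-1) mod 7 = 6

j = 6 (mod 7)


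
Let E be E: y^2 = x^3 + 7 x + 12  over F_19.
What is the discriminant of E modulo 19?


4 a^3 + 27 b^2 = 4*7^3 + 27*12^2 = 1372 + 3888 = 5260
Delta = -16 * (5260) = -84160
Delta mod 19 = 10

Delta = 10 (mod 19)


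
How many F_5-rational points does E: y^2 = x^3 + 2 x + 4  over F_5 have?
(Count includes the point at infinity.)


For each x in F_5, count y with y^2 = x^3 + 2 x + 4 mod 5:
  x = 0: RHS = 4, y in [2, 3]  -> 2 point(s)
  x = 2: RHS = 1, y in [1, 4]  -> 2 point(s)
  x = 4: RHS = 1, y in [1, 4]  -> 2 point(s)
Affine points: 6. Add the point at infinity: total = 7.

#E(F_5) = 7


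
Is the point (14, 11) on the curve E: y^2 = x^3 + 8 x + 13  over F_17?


Check whether y^2 = x^3 + 8 x + 13 (mod 17) for (x, y) = (14, 11).
LHS: y^2 = 11^2 mod 17 = 2
RHS: x^3 + 8 x + 13 = 14^3 + 8*14 + 13 mod 17 = 13
LHS != RHS

No, not on the curve


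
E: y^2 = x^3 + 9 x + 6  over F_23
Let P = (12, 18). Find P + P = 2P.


Doubling: s = (3 x1^2 + a) / (2 y1)
s = (3*12^2 + 9) / (2*18) mod 23 = 18
x3 = s^2 - 2 x1 mod 23 = 18^2 - 2*12 = 1
y3 = s (x1 - x3) - y1 mod 23 = 18 * (12 - 1) - 18 = 19

2P = (1, 19)


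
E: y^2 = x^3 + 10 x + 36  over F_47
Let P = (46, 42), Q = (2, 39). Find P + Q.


P != Q, so use the chord formula.
s = (y2 - y1) / (x2 - x1) = (44) / (3) mod 47 = 46
x3 = s^2 - x1 - x2 mod 47 = 46^2 - 46 - 2 = 0
y3 = s (x1 - x3) - y1 mod 47 = 46 * (46 - 0) - 42 = 6

P + Q = (0, 6)


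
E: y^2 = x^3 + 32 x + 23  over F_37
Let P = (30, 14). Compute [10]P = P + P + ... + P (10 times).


k = 10 = 1010_2 (binary, LSB first: 0101)
Double-and-add from P = (30, 14):
  bit 0 = 0: acc unchanged = O
  bit 1 = 1: acc = O + (35, 32) = (35, 32)
  bit 2 = 0: acc unchanged = (35, 32)
  bit 3 = 1: acc = (35, 32) + (14, 25) = (21, 22)

10P = (21, 22)


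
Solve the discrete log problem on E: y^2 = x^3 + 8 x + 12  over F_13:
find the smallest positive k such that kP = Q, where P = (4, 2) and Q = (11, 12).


Enumerate multiples of P until we hit Q = (11, 12):
  1P = (4, 2)
  2P = (6, 9)
  3P = (12, 9)
  4P = (0, 8)
  5P = (8, 4)
  6P = (11, 1)
  7P = (2, 7)
  8P = (10, 0)
  9P = (2, 6)
  10P = (11, 12)
Match found at i = 10.

k = 10


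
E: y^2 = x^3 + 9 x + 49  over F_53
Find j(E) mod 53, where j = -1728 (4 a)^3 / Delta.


Delta = -16(4 a^3 + 27 b^2) mod 53 = 15
-1728 * (4 a)^3 = -1728 * (4*9)^3 mod 53 = 18
j = 18 * 15^(-1) mod 53 = 33

j = 33 (mod 53)


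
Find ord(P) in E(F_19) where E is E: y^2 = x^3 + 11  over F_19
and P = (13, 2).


Compute successive multiples of P until we hit O:
  1P = (13, 2)
  2P = (0, 7)
  3P = (3, 0)
  4P = (0, 12)
  5P = (13, 17)
  6P = O

ord(P) = 6


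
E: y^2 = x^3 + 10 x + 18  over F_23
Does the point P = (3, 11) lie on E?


Check whether y^2 = x^3 + 10 x + 18 (mod 23) for (x, y) = (3, 11).
LHS: y^2 = 11^2 mod 23 = 6
RHS: x^3 + 10 x + 18 = 3^3 + 10*3 + 18 mod 23 = 6
LHS = RHS

Yes, on the curve


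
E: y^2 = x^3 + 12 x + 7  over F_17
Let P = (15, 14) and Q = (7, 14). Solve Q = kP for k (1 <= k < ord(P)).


Enumerate multiples of P until we hit Q = (7, 14):
  1P = (15, 14)
  2P = (3, 6)
  3P = (7, 14)
Match found at i = 3.

k = 3


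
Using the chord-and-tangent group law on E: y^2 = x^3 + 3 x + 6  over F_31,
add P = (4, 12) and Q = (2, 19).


P != Q, so use the chord formula.
s = (y2 - y1) / (x2 - x1) = (7) / (29) mod 31 = 12
x3 = s^2 - x1 - x2 mod 31 = 12^2 - 4 - 2 = 14
y3 = s (x1 - x3) - y1 mod 31 = 12 * (4 - 14) - 12 = 23

P + Q = (14, 23)


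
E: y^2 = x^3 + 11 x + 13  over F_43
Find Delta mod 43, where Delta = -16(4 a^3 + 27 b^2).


4 a^3 + 27 b^2 = 4*11^3 + 27*13^2 = 5324 + 4563 = 9887
Delta = -16 * (9887) = -158192
Delta mod 43 = 5

Delta = 5 (mod 43)


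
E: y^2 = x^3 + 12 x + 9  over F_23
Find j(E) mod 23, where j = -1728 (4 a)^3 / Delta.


Delta = -16(4 a^3 + 27 b^2) mod 23 = 6
-1728 * (4 a)^3 = -1728 * (4*12)^3 mod 23 = 22
j = 22 * 6^(-1) mod 23 = 19

j = 19 (mod 23)


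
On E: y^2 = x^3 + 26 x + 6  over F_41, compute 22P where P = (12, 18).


k = 22 = 10110_2 (binary, LSB first: 01101)
Double-and-add from P = (12, 18):
  bit 0 = 0: acc unchanged = O
  bit 1 = 1: acc = O + (37, 17) = (37, 17)
  bit 2 = 1: acc = (37, 17) + (16, 7) = (19, 15)
  bit 3 = 0: acc unchanged = (19, 15)
  bit 4 = 1: acc = (19, 15) + (23, 15) = (40, 26)

22P = (40, 26)


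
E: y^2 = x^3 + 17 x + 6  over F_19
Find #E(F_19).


For each x in F_19, count y with y^2 = x^3 + 17 x + 6 mod 19:
  x = 0: RHS = 6, y in [5, 14]  -> 2 point(s)
  x = 1: RHS = 5, y in [9, 10]  -> 2 point(s)
  x = 4: RHS = 5, y in [9, 10]  -> 2 point(s)
  x = 5: RHS = 7, y in [8, 11]  -> 2 point(s)
  x = 6: RHS = 1, y in [1, 18]  -> 2 point(s)
  x = 10: RHS = 17, y in [6, 13]  -> 2 point(s)
  x = 11: RHS = 4, y in [2, 17]  -> 2 point(s)
  x = 12: RHS = 0, y in [0]  -> 1 point(s)
  x = 13: RHS = 11, y in [7, 12]  -> 2 point(s)
  x = 14: RHS = 5, y in [9, 10]  -> 2 point(s)
  x = 15: RHS = 7, y in [8, 11]  -> 2 point(s)
  x = 16: RHS = 4, y in [2, 17]  -> 2 point(s)
  x = 18: RHS = 7, y in [8, 11]  -> 2 point(s)
Affine points: 25. Add the point at infinity: total = 26.

#E(F_19) = 26


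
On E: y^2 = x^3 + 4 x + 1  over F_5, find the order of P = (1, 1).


Compute successive multiples of P until we hit O:
  1P = (1, 1)
  2P = (4, 1)
  3P = (0, 4)
  4P = (3, 0)
  5P = (0, 1)
  6P = (4, 4)
  7P = (1, 4)
  8P = O

ord(P) = 8


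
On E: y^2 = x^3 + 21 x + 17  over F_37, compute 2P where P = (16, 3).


Doubling: s = (3 x1^2 + a) / (2 y1)
s = (3*16^2 + 21) / (2*3) mod 37 = 2
x3 = s^2 - 2 x1 mod 37 = 2^2 - 2*16 = 9
y3 = s (x1 - x3) - y1 mod 37 = 2 * (16 - 9) - 3 = 11

2P = (9, 11)


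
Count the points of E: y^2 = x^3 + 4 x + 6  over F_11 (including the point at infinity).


For each x in F_11, count y with y^2 = x^3 + 4 x + 6 mod 11:
  x = 1: RHS = 0, y in [0]  -> 1 point(s)
  x = 2: RHS = 0, y in [0]  -> 1 point(s)
  x = 3: RHS = 1, y in [1, 10]  -> 2 point(s)
  x = 4: RHS = 9, y in [3, 8]  -> 2 point(s)
  x = 6: RHS = 4, y in [2, 9]  -> 2 point(s)
  x = 7: RHS = 3, y in [5, 6]  -> 2 point(s)
  x = 8: RHS = 0, y in [0]  -> 1 point(s)
  x = 9: RHS = 1, y in [1, 10]  -> 2 point(s)
  x = 10: RHS = 1, y in [1, 10]  -> 2 point(s)
Affine points: 15. Add the point at infinity: total = 16.

#E(F_11) = 16


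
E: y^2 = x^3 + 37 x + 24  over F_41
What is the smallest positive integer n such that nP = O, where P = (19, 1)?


Compute successive multiples of P until we hit O:
  1P = (19, 1)
  2P = (35, 18)
  3P = (20, 21)
  4P = (33, 6)
  5P = (9, 26)
  6P = (9, 15)
  7P = (33, 35)
  8P = (20, 20)
  ... (continuing to 11P)
  11P = O

ord(P) = 11


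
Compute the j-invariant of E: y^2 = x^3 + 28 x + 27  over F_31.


Delta = -16(4 a^3 + 27 b^2) mod 31 = 24
-1728 * (4 a)^3 = -1728 * (4*28)^3 mod 31 = 2
j = 2 * 24^(-1) mod 31 = 13

j = 13 (mod 31)


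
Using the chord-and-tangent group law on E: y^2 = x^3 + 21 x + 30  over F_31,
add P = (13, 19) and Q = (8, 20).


P != Q, so use the chord formula.
s = (y2 - y1) / (x2 - x1) = (1) / (26) mod 31 = 6
x3 = s^2 - x1 - x2 mod 31 = 6^2 - 13 - 8 = 15
y3 = s (x1 - x3) - y1 mod 31 = 6 * (13 - 15) - 19 = 0

P + Q = (15, 0)


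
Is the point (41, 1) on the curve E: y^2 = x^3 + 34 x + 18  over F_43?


Check whether y^2 = x^3 + 34 x + 18 (mod 43) for (x, y) = (41, 1).
LHS: y^2 = 1^2 mod 43 = 1
RHS: x^3 + 34 x + 18 = 41^3 + 34*41 + 18 mod 43 = 28
LHS != RHS

No, not on the curve


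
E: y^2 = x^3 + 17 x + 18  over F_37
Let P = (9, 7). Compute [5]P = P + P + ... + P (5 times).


k = 5 = 101_2 (binary, LSB first: 101)
Double-and-add from P = (9, 7):
  bit 0 = 1: acc = O + (9, 7) = (9, 7)
  bit 1 = 0: acc unchanged = (9, 7)
  bit 2 = 1: acc = (9, 7) + (9, 7) = (9, 30)

5P = (9, 30)


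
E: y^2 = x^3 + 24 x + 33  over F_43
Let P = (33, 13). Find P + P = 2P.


Doubling: s = (3 x1^2 + a) / (2 y1)
s = (3*33^2 + 24) / (2*13) mod 43 = 29
x3 = s^2 - 2 x1 mod 43 = 29^2 - 2*33 = 1
y3 = s (x1 - x3) - y1 mod 43 = 29 * (33 - 1) - 13 = 12

2P = (1, 12)


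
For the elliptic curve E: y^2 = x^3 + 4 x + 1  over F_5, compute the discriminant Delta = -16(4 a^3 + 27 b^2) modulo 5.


4 a^3 + 27 b^2 = 4*4^3 + 27*1^2 = 256 + 27 = 283
Delta = -16 * (283) = -4528
Delta mod 5 = 2

Delta = 2 (mod 5)


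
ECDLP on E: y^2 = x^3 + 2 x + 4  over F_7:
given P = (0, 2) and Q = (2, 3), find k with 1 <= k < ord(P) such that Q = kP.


Enumerate multiples of P until we hit Q = (2, 3):
  1P = (0, 2)
  2P = (2, 4)
  3P = (6, 6)
  4P = (3, 3)
  5P = (1, 0)
  6P = (3, 4)
  7P = (6, 1)
  8P = (2, 3)
Match found at i = 8.

k = 8


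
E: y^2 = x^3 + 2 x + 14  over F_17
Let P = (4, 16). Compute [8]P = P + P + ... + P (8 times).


k = 8 = 1000_2 (binary, LSB first: 0001)
Double-and-add from P = (4, 16):
  bit 0 = 0: acc unchanged = O
  bit 1 = 0: acc unchanged = O
  bit 2 = 0: acc unchanged = O
  bit 3 = 1: acc = O + (2, 3) = (2, 3)

8P = (2, 3)


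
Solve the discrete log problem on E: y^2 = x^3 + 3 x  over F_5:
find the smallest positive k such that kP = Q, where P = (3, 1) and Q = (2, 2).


Enumerate multiples of P until we hit Q = (2, 2):
  1P = (3, 1)
  2P = (4, 4)
  3P = (2, 2)
Match found at i = 3.

k = 3


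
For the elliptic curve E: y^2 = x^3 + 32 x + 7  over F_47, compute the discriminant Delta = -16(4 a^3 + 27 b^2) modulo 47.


4 a^3 + 27 b^2 = 4*32^3 + 27*7^2 = 131072 + 1323 = 132395
Delta = -16 * (132395) = -2118320
Delta mod 47 = 17

Delta = 17 (mod 47)


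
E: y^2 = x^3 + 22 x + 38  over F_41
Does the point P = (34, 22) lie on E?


Check whether y^2 = x^3 + 22 x + 38 (mod 41) for (x, y) = (34, 22).
LHS: y^2 = 22^2 mod 41 = 33
RHS: x^3 + 22 x + 38 = 34^3 + 22*34 + 38 mod 41 = 33
LHS = RHS

Yes, on the curve


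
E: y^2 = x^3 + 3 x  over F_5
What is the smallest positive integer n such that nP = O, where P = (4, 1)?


Compute successive multiples of P until we hit O:
  1P = (4, 1)
  2P = (1, 3)
  3P = (1, 2)
  4P = (4, 4)
  5P = O

ord(P) = 5


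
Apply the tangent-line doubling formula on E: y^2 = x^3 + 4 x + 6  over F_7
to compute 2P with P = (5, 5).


Doubling: s = (3 x1^2 + a) / (2 y1)
s = (3*5^2 + 4) / (2*5) mod 7 = 3
x3 = s^2 - 2 x1 mod 7 = 3^2 - 2*5 = 6
y3 = s (x1 - x3) - y1 mod 7 = 3 * (5 - 6) - 5 = 6

2P = (6, 6)


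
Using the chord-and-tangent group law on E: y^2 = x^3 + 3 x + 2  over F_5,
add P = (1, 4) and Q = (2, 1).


P != Q, so use the chord formula.
s = (y2 - y1) / (x2 - x1) = (2) / (1) mod 5 = 2
x3 = s^2 - x1 - x2 mod 5 = 2^2 - 1 - 2 = 1
y3 = s (x1 - x3) - y1 mod 5 = 2 * (1 - 1) - 4 = 1

P + Q = (1, 1)


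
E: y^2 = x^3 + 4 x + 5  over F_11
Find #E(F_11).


For each x in F_11, count y with y^2 = x^3 + 4 x + 5 mod 11:
  x = 0: RHS = 5, y in [4, 7]  -> 2 point(s)
  x = 3: RHS = 0, y in [0]  -> 1 point(s)
  x = 6: RHS = 3, y in [5, 6]  -> 2 point(s)
  x = 9: RHS = 0, y in [0]  -> 1 point(s)
  x = 10: RHS = 0, y in [0]  -> 1 point(s)
Affine points: 7. Add the point at infinity: total = 8.

#E(F_11) = 8


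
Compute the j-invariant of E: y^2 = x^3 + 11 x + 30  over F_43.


Delta = -16(4 a^3 + 27 b^2) mod 43 = 5
-1728 * (4 a)^3 = -1728 * (4*11)^3 mod 43 = 35
j = 35 * 5^(-1) mod 43 = 7

j = 7 (mod 43)


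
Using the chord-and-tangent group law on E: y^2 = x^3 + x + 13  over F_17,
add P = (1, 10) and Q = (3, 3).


P != Q, so use the chord formula.
s = (y2 - y1) / (x2 - x1) = (10) / (2) mod 17 = 5
x3 = s^2 - x1 - x2 mod 17 = 5^2 - 1 - 3 = 4
y3 = s (x1 - x3) - y1 mod 17 = 5 * (1 - 4) - 10 = 9

P + Q = (4, 9)


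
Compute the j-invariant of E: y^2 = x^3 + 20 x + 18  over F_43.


Delta = -16(4 a^3 + 27 b^2) mod 43 = 41
-1728 * (4 a)^3 = -1728 * (4*20)^3 mod 43 = 8
j = 8 * 41^(-1) mod 43 = 39

j = 39 (mod 43)


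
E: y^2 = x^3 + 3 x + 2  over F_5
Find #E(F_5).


For each x in F_5, count y with y^2 = x^3 + 3 x + 2 mod 5:
  x = 1: RHS = 1, y in [1, 4]  -> 2 point(s)
  x = 2: RHS = 1, y in [1, 4]  -> 2 point(s)
Affine points: 4. Add the point at infinity: total = 5.

#E(F_5) = 5


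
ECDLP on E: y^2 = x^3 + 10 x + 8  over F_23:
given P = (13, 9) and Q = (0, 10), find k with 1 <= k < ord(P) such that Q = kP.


Enumerate multiples of P until we hit Q = (0, 10):
  1P = (13, 9)
  2P = (0, 13)
  3P = (12, 19)
  4P = (6, 13)
  5P = (17, 13)
  6P = (17, 10)
  7P = (6, 10)
  8P = (12, 4)
  9P = (0, 10)
Match found at i = 9.

k = 9


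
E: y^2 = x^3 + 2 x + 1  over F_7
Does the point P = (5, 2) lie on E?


Check whether y^2 = x^3 + 2 x + 1 (mod 7) for (x, y) = (5, 2).
LHS: y^2 = 2^2 mod 7 = 4
RHS: x^3 + 2 x + 1 = 5^3 + 2*5 + 1 mod 7 = 3
LHS != RHS

No, not on the curve


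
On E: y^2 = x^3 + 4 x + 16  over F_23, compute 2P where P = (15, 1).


Doubling: s = (3 x1^2 + a) / (2 y1)
s = (3*15^2 + 4) / (2*1) mod 23 = 6
x3 = s^2 - 2 x1 mod 23 = 6^2 - 2*15 = 6
y3 = s (x1 - x3) - y1 mod 23 = 6 * (15 - 6) - 1 = 7

2P = (6, 7)


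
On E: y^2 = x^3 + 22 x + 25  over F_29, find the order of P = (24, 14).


Compute successive multiples of P until we hit O:
  1P = (24, 14)
  2P = (23, 5)
  3P = (5, 12)
  4P = (7, 0)
  5P = (5, 17)
  6P = (23, 24)
  7P = (24, 15)
  8P = O

ord(P) = 8


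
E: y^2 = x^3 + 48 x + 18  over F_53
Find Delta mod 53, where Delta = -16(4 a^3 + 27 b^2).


4 a^3 + 27 b^2 = 4*48^3 + 27*18^2 = 442368 + 8748 = 451116
Delta = -16 * (451116) = -7217856
Delta mod 53 = 2

Delta = 2 (mod 53)


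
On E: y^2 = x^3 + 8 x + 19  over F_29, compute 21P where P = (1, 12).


k = 21 = 10101_2 (binary, LSB first: 10101)
Double-and-add from P = (1, 12):
  bit 0 = 1: acc = O + (1, 12) = (1, 12)
  bit 1 = 0: acc unchanged = (1, 12)
  bit 2 = 1: acc = (1, 12) + (20, 28) = (21, 20)
  bit 3 = 0: acc unchanged = (21, 20)
  bit 4 = 1: acc = (21, 20) + (17, 15) = (27, 16)

21P = (27, 16)


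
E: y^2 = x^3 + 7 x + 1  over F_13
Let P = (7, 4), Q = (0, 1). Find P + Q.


P != Q, so use the chord formula.
s = (y2 - y1) / (x2 - x1) = (10) / (6) mod 13 = 6
x3 = s^2 - x1 - x2 mod 13 = 6^2 - 7 - 0 = 3
y3 = s (x1 - x3) - y1 mod 13 = 6 * (7 - 3) - 4 = 7

P + Q = (3, 7)


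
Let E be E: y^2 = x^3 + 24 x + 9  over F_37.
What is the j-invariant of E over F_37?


Delta = -16(4 a^3 + 27 b^2) mod 37 = 18
-1728 * (4 a)^3 = -1728 * (4*24)^3 mod 37 = 23
j = 23 * 18^(-1) mod 37 = 28

j = 28 (mod 37)


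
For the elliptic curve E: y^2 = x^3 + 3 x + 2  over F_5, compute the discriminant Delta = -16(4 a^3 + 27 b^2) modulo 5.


4 a^3 + 27 b^2 = 4*3^3 + 27*2^2 = 108 + 108 = 216
Delta = -16 * (216) = -3456
Delta mod 5 = 4

Delta = 4 (mod 5)


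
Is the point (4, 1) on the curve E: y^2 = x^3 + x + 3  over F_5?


Check whether y^2 = x^3 + 1 x + 3 (mod 5) for (x, y) = (4, 1).
LHS: y^2 = 1^2 mod 5 = 1
RHS: x^3 + 1 x + 3 = 4^3 + 1*4 + 3 mod 5 = 1
LHS = RHS

Yes, on the curve


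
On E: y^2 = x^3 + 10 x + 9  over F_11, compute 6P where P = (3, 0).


k = 6 = 110_2 (binary, LSB first: 011)
Double-and-add from P = (3, 0):
  bit 0 = 0: acc unchanged = O
  bit 1 = 1: acc = O + O = O
  bit 2 = 1: acc = O + O = O

6P = O


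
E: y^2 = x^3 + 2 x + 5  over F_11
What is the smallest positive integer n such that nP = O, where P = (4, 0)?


Compute successive multiples of P until we hit O:
  1P = (4, 0)
  2P = O

ord(P) = 2


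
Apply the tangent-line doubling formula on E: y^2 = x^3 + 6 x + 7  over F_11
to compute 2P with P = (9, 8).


Doubling: s = (3 x1^2 + a) / (2 y1)
s = (3*9^2 + 6) / (2*8) mod 11 = 8
x3 = s^2 - 2 x1 mod 11 = 8^2 - 2*9 = 2
y3 = s (x1 - x3) - y1 mod 11 = 8 * (9 - 2) - 8 = 4

2P = (2, 4)


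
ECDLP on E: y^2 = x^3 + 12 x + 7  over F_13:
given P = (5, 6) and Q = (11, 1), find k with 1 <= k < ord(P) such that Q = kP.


Enumerate multiples of P until we hit Q = (11, 1):
  1P = (5, 6)
  2P = (6, 3)
  3P = (11, 12)
  4P = (11, 1)
Match found at i = 4.

k = 4


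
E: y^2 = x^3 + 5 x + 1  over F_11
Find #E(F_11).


For each x in F_11, count y with y^2 = x^3 + 5 x + 1 mod 11:
  x = 0: RHS = 1, y in [1, 10]  -> 2 point(s)
  x = 6: RHS = 5, y in [4, 7]  -> 2 point(s)
  x = 7: RHS = 5, y in [4, 7]  -> 2 point(s)
  x = 8: RHS = 3, y in [5, 6]  -> 2 point(s)
  x = 9: RHS = 5, y in [4, 7]  -> 2 point(s)
Affine points: 10. Add the point at infinity: total = 11.

#E(F_11) = 11


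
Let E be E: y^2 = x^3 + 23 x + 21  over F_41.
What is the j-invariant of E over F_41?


Delta = -16(4 a^3 + 27 b^2) mod 41 = 40
-1728 * (4 a)^3 = -1728 * (4*23)^3 mod 41 = 27
j = 27 * 40^(-1) mod 41 = 14

j = 14 (mod 41)


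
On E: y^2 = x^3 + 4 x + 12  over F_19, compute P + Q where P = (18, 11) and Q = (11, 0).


P != Q, so use the chord formula.
s = (y2 - y1) / (x2 - x1) = (8) / (12) mod 19 = 7
x3 = s^2 - x1 - x2 mod 19 = 7^2 - 18 - 11 = 1
y3 = s (x1 - x3) - y1 mod 19 = 7 * (18 - 1) - 11 = 13

P + Q = (1, 13)


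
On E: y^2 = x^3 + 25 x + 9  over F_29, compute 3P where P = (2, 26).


k = 3 = 11_2 (binary, LSB first: 11)
Double-and-add from P = (2, 26):
  bit 0 = 1: acc = O + (2, 26) = (2, 26)
  bit 1 = 1: acc = (2, 26) + (1, 21) = (22, 19)

3P = (22, 19)


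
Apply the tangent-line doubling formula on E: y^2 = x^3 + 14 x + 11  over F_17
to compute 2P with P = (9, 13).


Doubling: s = (3 x1^2 + a) / (2 y1)
s = (3*9^2 + 14) / (2*13) mod 17 = 4
x3 = s^2 - 2 x1 mod 17 = 4^2 - 2*9 = 15
y3 = s (x1 - x3) - y1 mod 17 = 4 * (9 - 15) - 13 = 14

2P = (15, 14)


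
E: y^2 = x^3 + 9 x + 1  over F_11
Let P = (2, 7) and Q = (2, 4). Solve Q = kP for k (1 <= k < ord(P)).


Enumerate multiples of P until we hit Q = (2, 4):
  1P = (2, 7)
  2P = (1, 0)
  3P = (2, 4)
Match found at i = 3.

k = 3


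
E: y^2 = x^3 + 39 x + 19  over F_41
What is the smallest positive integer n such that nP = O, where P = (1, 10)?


Compute successive multiples of P until we hit O:
  1P = (1, 10)
  2P = (2, 33)
  3P = (34, 10)
  4P = (6, 31)
  5P = (9, 22)
  6P = (23, 39)
  7P = (40, 15)
  8P = (37, 39)
  ... (continuing to 49P)
  49P = O

ord(P) = 49


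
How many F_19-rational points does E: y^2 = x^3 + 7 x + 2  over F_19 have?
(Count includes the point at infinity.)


For each x in F_19, count y with y^2 = x^3 + 7 x + 2 mod 19:
  x = 2: RHS = 5, y in [9, 10]  -> 2 point(s)
  x = 8: RHS = 0, y in [0]  -> 1 point(s)
  x = 11: RHS = 4, y in [2, 17]  -> 2 point(s)
  x = 12: RHS = 9, y in [3, 16]  -> 2 point(s)
  x = 15: RHS = 5, y in [9, 10]  -> 2 point(s)
  x = 16: RHS = 11, y in [7, 12]  -> 2 point(s)
Affine points: 11. Add the point at infinity: total = 12.

#E(F_19) = 12


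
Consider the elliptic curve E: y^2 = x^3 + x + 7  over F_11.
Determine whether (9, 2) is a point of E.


Check whether y^2 = x^3 + 1 x + 7 (mod 11) for (x, y) = (9, 2).
LHS: y^2 = 2^2 mod 11 = 4
RHS: x^3 + 1 x + 7 = 9^3 + 1*9 + 7 mod 11 = 8
LHS != RHS

No, not on the curve


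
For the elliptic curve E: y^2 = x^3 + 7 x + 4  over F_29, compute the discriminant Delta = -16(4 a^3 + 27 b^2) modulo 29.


4 a^3 + 27 b^2 = 4*7^3 + 27*4^2 = 1372 + 432 = 1804
Delta = -16 * (1804) = -28864
Delta mod 29 = 20

Delta = 20 (mod 29)


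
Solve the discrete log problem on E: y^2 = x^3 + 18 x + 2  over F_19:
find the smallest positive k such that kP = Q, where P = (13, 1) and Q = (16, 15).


Enumerate multiples of P until we hit Q = (16, 15):
  1P = (13, 1)
  2P = (10, 17)
  3P = (16, 15)
Match found at i = 3.

k = 3


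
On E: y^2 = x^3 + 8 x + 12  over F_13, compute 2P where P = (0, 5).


Doubling: s = (3 x1^2 + a) / (2 y1)
s = (3*0^2 + 8) / (2*5) mod 13 = 6
x3 = s^2 - 2 x1 mod 13 = 6^2 - 2*0 = 10
y3 = s (x1 - x3) - y1 mod 13 = 6 * (0 - 10) - 5 = 0

2P = (10, 0)


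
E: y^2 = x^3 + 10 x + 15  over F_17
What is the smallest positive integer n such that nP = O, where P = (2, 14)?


Compute successive multiples of P until we hit O:
  1P = (2, 14)
  2P = (0, 7)
  3P = (6, 6)
  4P = (13, 8)
  5P = (3, 2)
  6P = (3, 15)
  7P = (13, 9)
  8P = (6, 11)
  ... (continuing to 11P)
  11P = O

ord(P) = 11


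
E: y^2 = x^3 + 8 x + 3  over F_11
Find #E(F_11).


For each x in F_11, count y with y^2 = x^3 + 8 x + 3 mod 11:
  x = 0: RHS = 3, y in [5, 6]  -> 2 point(s)
  x = 1: RHS = 1, y in [1, 10]  -> 2 point(s)
  x = 2: RHS = 5, y in [4, 7]  -> 2 point(s)
  x = 4: RHS = 0, y in [0]  -> 1 point(s)
  x = 5: RHS = 3, y in [5, 6]  -> 2 point(s)
  x = 6: RHS = 3, y in [5, 6]  -> 2 point(s)
  x = 9: RHS = 1, y in [1, 10]  -> 2 point(s)
  x = 10: RHS = 5, y in [4, 7]  -> 2 point(s)
Affine points: 15. Add the point at infinity: total = 16.

#E(F_11) = 16
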